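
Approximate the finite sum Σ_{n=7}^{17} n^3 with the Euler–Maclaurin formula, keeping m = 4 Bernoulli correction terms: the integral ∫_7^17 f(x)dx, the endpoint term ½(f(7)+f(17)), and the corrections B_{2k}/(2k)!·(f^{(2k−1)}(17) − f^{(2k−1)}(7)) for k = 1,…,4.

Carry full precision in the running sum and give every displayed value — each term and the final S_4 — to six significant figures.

Integral: ∫_7^17 x^3 dx = 20280.0.
½[f(7) + f(17)] = ½[343.000 + 4913.00] = 2628.00.
Running total after boundary: 22908.0.
Order-1 term: 1/12 · (867.000 − 147.000) = 60.0000.
Partial sum through k=1: 22968.0.
Order-2 term: −1/720 · (6.00000 − 6.00000) = 0.00000.
Partial sum through k=2: 22968.0.
Order-3 term: 1/30240 · (0.00000 − 0.00000) = 0.00000.
Partial sum through k=3: 22968.0.
Order-4 term: −1/1209600 · (0.00000 − 0.00000) = 0.00000.

S_4 ≈ 22968.0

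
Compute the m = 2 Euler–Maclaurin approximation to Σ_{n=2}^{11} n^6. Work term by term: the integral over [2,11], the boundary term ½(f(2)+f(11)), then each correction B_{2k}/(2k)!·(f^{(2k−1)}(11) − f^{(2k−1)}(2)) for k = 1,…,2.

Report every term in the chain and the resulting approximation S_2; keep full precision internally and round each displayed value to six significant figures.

∫_2^11 x^6 dx evaluates to 2.78386e+06.
Endpoint term: (f(2) + f(11))/2 = (64.0000 + 1.77156e+06)/2 = 885812.
Running total after boundary: 3.66968e+06.
Correction k=1: B_{2}/2! · (f^{(1)}(11) − f^{(1)}(2)) = 1/12 · (966306 − 192.000) = 80509.5.
Running total after k=1: 3.75019e+06.
Correction k=2: B_{4}/4! · (f^{(3)}(11) − f^{(3)}(2)) = −1/720 · (159720 − 960.000) = -220.500.

S_2 ≈ 3.74996e+06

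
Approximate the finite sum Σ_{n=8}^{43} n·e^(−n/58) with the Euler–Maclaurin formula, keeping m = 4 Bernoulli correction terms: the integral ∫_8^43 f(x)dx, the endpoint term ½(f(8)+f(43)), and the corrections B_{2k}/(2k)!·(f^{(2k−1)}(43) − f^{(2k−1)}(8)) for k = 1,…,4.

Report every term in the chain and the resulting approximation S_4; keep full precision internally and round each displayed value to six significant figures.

Integral: ∫_8^43 x·e^(−x/58) dx = 543.715.
Endpoint term: (f(8) + f(43))/2 = (6.96927 + 20.4876)/2 = 13.7284.
So far: 557.443.
k=1: B_{2}/(2)! × [f^{(1)}(43) − f^{(1)}(8)] = 1/12 × (0.123221 − 0.750999) = -0.0523148.
Partial sum through k=1: 557.391.
k=2: B_{4}/(4)! × [f^{(3)}(43) − f^{(3)}(8)] = −1/720 × (0.000319897 − 0.000741176) = 5.85110e-07.
Partial sum through k=2: 557.391.
k=3: B_{6}/(6)! × [f^{(5)}(43) − f^{(5)}(8)] = 1/30240 × (1.79300e-07 − 3.74288e-07) = -6.44803e-12.
Partial sum through k=3: 557.391.
k=4: B_{8}/(8)! × [f^{(7)}(43) − f^{(7)}(8)] = −1/1209600 × (7.83310e-11 − 1.57031e-10) = 6.50625e-17.

S_4 ≈ 557.391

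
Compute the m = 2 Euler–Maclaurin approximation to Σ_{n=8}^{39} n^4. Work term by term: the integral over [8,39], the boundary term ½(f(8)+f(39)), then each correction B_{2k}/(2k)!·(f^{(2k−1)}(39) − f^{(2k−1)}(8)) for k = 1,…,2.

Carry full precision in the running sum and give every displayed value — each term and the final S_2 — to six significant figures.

S_2 ≈ 1.92167e+07

The integral term ∫_8^39 x^4 dx = 1.80383e+07.
Endpoint term: (f(8) + f(39))/2 = (4096.00 + 2.31344e+06)/2 = 1.15877e+06.
Integral + boundary = 1.91971e+07.
Order-1 term: 1/12 · (237276 − 2048.00) = 19602.3.
After k=1: 1.92167e+07.
Order-2 term: −1/720 · (936.000 − 192.000) = -1.03333.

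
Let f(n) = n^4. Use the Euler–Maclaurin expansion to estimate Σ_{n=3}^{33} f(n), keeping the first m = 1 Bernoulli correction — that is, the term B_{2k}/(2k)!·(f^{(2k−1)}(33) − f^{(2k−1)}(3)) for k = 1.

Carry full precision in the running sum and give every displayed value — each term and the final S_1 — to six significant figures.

S_1 ≈ 8.43200e+06

∫_3^33 x^4 dx evaluates to 7.82703e+06.
Endpoint term: (f(3) + f(33))/2 = (81.0000 + 1.18592e+06)/2 = 593001.
Integral + boundary = 8.42003e+06.
k=1: B_{2}/(2)! × [f^{(1)}(33) − f^{(1)}(3)] = 1/12 × (143748 − 108.000) = 11970.0.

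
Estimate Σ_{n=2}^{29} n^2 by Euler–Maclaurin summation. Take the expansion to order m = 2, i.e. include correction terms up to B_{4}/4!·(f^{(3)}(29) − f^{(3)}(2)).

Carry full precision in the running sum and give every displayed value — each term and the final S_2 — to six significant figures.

Integral: ∫_2^29 x^2 dx = 8127.00.
Endpoint term: (f(2) + f(29))/2 = (4.00000 + 841.000)/2 = 422.500.
Running total after boundary: 8549.50.
Correction k=1: B_{2}/2! · (f^{(1)}(29) − f^{(1)}(2)) = 1/12 · (58.0000 − 4.00000) = 4.50000.
Running total after k=1: 8554.00.
Correction k=2: B_{4}/4! · (f^{(3)}(29) − f^{(3)}(2)) = −1/720 · (0.00000 − 0.00000) = 0.00000.

S_2 ≈ 8554.00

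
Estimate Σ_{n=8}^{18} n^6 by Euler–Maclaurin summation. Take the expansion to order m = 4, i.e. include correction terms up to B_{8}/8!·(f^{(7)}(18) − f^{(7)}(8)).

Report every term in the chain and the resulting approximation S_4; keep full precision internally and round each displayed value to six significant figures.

S_4 ≈ 1.05225e+08

∫_8^18 x^6 dx evaluates to 8.71604e+07.
Boundary: ½(f(8) + f(18)) = ½(262144 + 3.40122e+07) = 1.71372e+07.
Integral + boundary = 1.04298e+08.
Order-1 term: 1/12 · (1.13374e+07 − 196608) = 928400.
After k=1: 1.05226e+08.
Order-2 term: −1/720 · (699840 − 61440.0) = -886.667.
After k=2: 1.05225e+08.
Order-3 term: 1/30240 · (12960.0 − 5760.00) = 0.238095.
After k=3: 1.05225e+08.
Order-4 term: −1/1209600 · (0.00000 − 0.00000) = 0.00000.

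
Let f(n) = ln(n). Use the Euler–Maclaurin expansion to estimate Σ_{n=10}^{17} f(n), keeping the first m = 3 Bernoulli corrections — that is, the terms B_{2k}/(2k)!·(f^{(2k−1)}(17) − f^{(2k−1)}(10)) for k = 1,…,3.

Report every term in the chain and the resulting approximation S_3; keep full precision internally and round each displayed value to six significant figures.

The integral term ∫_10^17 ln(x) dx = 18.1388.
½[f(10) + f(17)] = ½[2.30259 + 2.83321] = 2.56790.
Integral + boundary = 20.7067.
Order-1 term: 1/12 · (0.0588235 − 0.100000) = -0.00343137.
After k=1: 20.7032.
Order-2 term: −1/720 · (0.000407083 − 0.00200000) = 2.21238e-06.
After k=2: 20.7032.
Order-3 term: 1/30240 · (1.69031e-05 − 0.000240000) = -7.37754e-09.

S_3 ≈ 20.7032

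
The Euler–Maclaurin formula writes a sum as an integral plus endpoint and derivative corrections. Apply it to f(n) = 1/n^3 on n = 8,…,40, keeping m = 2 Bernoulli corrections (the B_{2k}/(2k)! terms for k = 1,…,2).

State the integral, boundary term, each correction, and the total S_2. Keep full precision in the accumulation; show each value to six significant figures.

S_2 ≈ 0.00854499

The integral term ∫_8^40 1/x^3 dx = 0.00750000.
Boundary: ½(f(8) + f(40)) = ½(0.00195312 + 1.56250e-05) = 0.000984375.
Integral + boundary = 0.00848437.
k=1: B_{2}/(2)! × [f^{(1)}(40) − f^{(1)}(8)] = 1/12 × (-1.17187e-06 − (-0.000732422)) = 6.09375e-05.
Partial sum through k=1: 0.00854531.
k=2: B_{4}/(4)! × [f^{(3)}(40) − f^{(3)}(8)] = −1/720 × (-1.46484e-08 − (-0.000228882)) = -3.17871e-07.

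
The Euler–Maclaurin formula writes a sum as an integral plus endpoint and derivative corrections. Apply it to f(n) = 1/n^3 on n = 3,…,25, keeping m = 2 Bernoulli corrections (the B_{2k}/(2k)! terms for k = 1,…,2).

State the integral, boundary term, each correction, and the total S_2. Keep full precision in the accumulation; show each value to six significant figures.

S_2 ≈ 0.0762775

The integral term ∫_3^25 1/x^3 dx = 0.0547556.
Boundary: ½(f(3) + f(25)) = ½(0.0370370 + 6.40000e-05) = 0.0185505.
Running total after boundary: 0.0733061.
k=1: B_{2}/(2)! × [f^{(1)}(25) − f^{(1)}(3)] = 1/12 × (-7.68000e-06 − (-0.0370370)) = 0.00308578.
Partial sum through k=1: 0.0763919.
k=2: B_{4}/(4)! × [f^{(3)}(25) − f^{(3)}(3)] = −1/720 × (-2.45760e-07 − (-0.0823045)) = -0.000114312.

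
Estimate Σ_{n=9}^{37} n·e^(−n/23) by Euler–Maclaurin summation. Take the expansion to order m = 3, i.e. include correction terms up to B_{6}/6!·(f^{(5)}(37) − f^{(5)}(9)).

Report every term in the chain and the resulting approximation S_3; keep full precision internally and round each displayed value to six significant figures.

The integral term ∫_9^37 x·e^(−x/23) dx = 221.459.
Endpoint term: (f(9) + f(37))/2 = (6.08557 + 7.40549)/2 = 6.74553.
So far: 228.205.
Order-1 term: 1/12 · (-0.121830 − 0.411584) = -0.0444512.
Running total after k=1: 228.160.
Order-2 term: −1/720 · (0.000526404 − 0.00333447) = 3.90009e-06.
Running total after k=2: 228.160.
Order-3 term: 1/30240 · (2.42554e-06 − 1.11359e-05) = -2.88041e-10.

S_3 ≈ 228.160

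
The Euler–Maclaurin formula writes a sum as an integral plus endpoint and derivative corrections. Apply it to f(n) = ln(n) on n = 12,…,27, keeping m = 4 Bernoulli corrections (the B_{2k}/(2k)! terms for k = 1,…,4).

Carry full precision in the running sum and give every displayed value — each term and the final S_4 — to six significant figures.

S_4 ≈ 47.0552

Integral: ∫_12^27 ln(x) dx = 44.1687.
Boundary: ½(f(12) + f(27)) = ½(2.48491 + 3.29584) = 2.89037.
Integral + boundary = 47.0591.
k=1: B_{2}/(2)! × [f^{(1)}(27) − f^{(1)}(12)] = 1/12 × (0.0370370 − 0.0833333) = -0.00385802.
After k=1: 47.0552.
k=2: B_{4}/(4)! × [f^{(3)}(27) − f^{(3)}(12)] = −1/720 × (0.000101611 − 0.00115741) = 1.46638e-06.
After k=2: 47.0552.
k=3: B_{6}/(6)! × [f^{(5)}(27) − f^{(5)}(12)] = 1/30240 × (1.67260e-06 − 9.64506e-05) = -3.13419e-09.
After k=3: 47.0552.
k=4: B_{8}/(8)! × [f^{(7)}(27) − f^{(7)}(12)] = −1/1209600 × (6.88313e-08 − 2.00939e-05) = 1.65551e-11.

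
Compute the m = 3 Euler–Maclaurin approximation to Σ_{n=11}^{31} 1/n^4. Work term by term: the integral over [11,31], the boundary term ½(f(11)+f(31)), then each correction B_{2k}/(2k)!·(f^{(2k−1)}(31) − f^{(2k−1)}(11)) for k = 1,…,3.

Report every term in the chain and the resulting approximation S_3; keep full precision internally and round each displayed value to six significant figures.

S_3 ≈ 0.000275991

The integral term ∫_11^31 1/x^4 dx = 0.000239249.
Endpoint term: (f(11) + f(31))/2 = (6.83013e-05 + 1.08281e-06)/2 = 3.46921e-05.
So far: 0.000273941.
k=1: B_{2}/(2)! × [f^{(1)}(31) − f^{(1)}(11)] = 1/12 × (-1.39718e-07 − (-2.48369e-05)) = 2.05809e-06.
Partial sum through k=1: 0.000275999.
k=2: B_{4}/(4)! × [f^{(3)}(31) − f^{(3)}(11)] = −1/720 × (-4.36164e-09 − (-6.15790e-06)) = -8.54658e-09.
Partial sum through k=2: 0.000275991.
k=3: B_{6}/(6)! × [f^{(5)}(31) − f^{(5)}(11)] = 1/30240 × (-2.54164e-10 − (-2.84994e-06)) = 9.42355e-11.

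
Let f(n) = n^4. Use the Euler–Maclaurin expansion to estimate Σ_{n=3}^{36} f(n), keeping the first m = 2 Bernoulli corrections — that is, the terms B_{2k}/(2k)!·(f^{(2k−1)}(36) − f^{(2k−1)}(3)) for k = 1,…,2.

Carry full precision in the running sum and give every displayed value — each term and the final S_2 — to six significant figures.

S_2 ≈ 1.29486e+07

Integral: ∫_3^36 x^4 dx = 1.20932e+07.
Endpoint term: (f(3) + f(36))/2 = (81.0000 + 1.67962e+06)/2 = 839848.
Integral + boundary = 1.29330e+07.
Order-1 term: 1/12 · (186624 − 108.000) = 15543.0.
After k=1: 1.29486e+07.
Order-2 term: −1/720 · (864.000 − 72.0000) = -1.10000.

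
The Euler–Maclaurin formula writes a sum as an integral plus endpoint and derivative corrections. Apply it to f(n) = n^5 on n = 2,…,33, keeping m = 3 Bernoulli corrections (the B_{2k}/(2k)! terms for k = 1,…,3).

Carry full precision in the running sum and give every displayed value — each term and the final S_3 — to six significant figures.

The integral term ∫_2^33 x^5 dx = 2.15245e+08.
Endpoint term: (f(2) + f(33))/2 = (32.0000 + 3.91354e+07)/2 = 1.95677e+07.
So far: 2.34812e+08.
Correction k=1: B_{2}/2! · (f^{(1)}(33) − f^{(1)}(2)) = 1/12 · (5.92960e+06 − 80.0000) = 494127.
Partial sum through k=1: 2.35306e+08.
Correction k=2: B_{4}/4! · (f^{(3)}(33) − f^{(3)}(2)) = −1/720 · (65340.0 − 240.000) = -90.4167.
Partial sum through k=2: 2.35306e+08.
Correction k=3: B_{6}/6! · (f^{(5)}(33) − f^{(5)}(2)) = 1/30240 · (120.000 − 120.000) = 0.00000.

S_3 ≈ 2.35306e+08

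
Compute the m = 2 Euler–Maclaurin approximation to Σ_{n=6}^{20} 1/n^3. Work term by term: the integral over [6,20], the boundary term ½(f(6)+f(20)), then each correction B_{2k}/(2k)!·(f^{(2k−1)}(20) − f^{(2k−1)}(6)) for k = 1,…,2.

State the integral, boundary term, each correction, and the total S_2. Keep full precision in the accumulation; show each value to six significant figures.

S_2 ≈ 0.0152058

The integral term ∫_6^20 1/x^3 dx = 0.0126389.
½[f(6) + f(20)] = ½[0.00462963 + 0.000125000] = 0.00237731.
Integral + boundary = 0.0150162.
k=1: B_{2}/(2)! × [f^{(1)}(20) − f^{(1)}(6)] = 1/12 × (-1.87500e-05 − (-0.00231481)) = 0.000191339.
After k=1: 0.0152075.
k=2: B_{4}/(4)! × [f^{(3)}(20) − f^{(3)}(6)] = −1/720 × (-9.37500e-07 − (-0.00128601)) = -1.78482e-06.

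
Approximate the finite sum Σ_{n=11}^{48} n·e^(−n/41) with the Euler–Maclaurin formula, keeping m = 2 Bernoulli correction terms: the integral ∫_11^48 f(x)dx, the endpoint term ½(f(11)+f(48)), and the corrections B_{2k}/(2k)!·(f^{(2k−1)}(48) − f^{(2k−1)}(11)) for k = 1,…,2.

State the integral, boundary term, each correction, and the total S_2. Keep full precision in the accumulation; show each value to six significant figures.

Integral: ∫_11^48 x·e^(−x/41) dx = 498.606.
½[f(11) + f(48)] = ½[8.41152 + 14.8867] = 11.6491.
Integral + boundary = 510.255.
k=1: B_{2}/(2)! × [f^{(1)}(48) − f^{(1)}(11)] = 1/12 × (-0.0529507 − 0.559525) = -0.0510396.
Partial sum through k=1: 510.204.
k=2: B_{4}/(4)! × [f^{(3)}(48) − f^{(3)}(11)] = −1/720 × (0.000337495 − 0.00124265) = 1.25716e-06.

S_2 ≈ 510.204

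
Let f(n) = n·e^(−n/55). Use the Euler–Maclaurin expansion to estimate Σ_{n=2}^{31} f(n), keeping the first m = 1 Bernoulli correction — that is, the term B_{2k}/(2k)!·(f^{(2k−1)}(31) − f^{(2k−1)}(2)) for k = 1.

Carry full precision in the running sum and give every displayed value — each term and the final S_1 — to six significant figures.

The integral term ∫_2^31 x·e^(−x/55) dx = 331.036.
½[f(2) + f(31)] = ½[1.92858 + 17.6432] = 9.78589.
Running total after boundary: 340.822.
Correction k=1: B_{2}/2! · (f^{(1)}(31) − f^{(1)}(2)) = 1/12 · (0.248350 − 0.929225) = -0.0567395.

S_1 ≈ 340.765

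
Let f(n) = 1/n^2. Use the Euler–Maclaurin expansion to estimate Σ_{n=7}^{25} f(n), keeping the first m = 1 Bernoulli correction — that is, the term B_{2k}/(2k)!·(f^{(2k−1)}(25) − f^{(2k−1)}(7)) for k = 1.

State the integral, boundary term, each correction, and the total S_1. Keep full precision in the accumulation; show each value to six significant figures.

S_1 ≈ 0.114336

The integral term ∫_7^25 1/x^2 dx = 0.102857.
½[f(7) + f(25)] = ½[0.0204082 + 0.00160000] = 0.0110041.
Integral + boundary = 0.113861.
Order-1 term: 1/12 · (-0.000128000 − (-0.00583090)) = 0.000475242.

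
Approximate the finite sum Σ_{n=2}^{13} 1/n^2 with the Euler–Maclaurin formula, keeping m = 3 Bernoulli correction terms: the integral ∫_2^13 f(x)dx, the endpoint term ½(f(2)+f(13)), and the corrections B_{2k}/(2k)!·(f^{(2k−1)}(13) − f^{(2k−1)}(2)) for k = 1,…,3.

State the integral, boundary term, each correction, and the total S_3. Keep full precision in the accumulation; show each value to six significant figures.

S_3 ≈ 0.570937

∫_2^13 1/x^2 dx evaluates to 0.423077.
½[f(2) + f(13)] = ½[0.250000 + 0.00591716] = 0.127959.
Running total after boundary: 0.551036.
Correction k=1: B_{2}/2! · (f^{(1)}(13) − f^{(1)}(2)) = 1/12 · (-0.000910332 − (-0.250000)) = 0.0207575.
Partial sum through k=1: 0.571793.
Correction k=2: B_{4}/4! · (f^{(3)}(13) − f^{(3)}(2)) = −1/720 · (-6.46390e-05 − (-0.750000)) = -0.00104158.
Partial sum through k=2: 0.570751.
Correction k=3: B_{6}/6! · (f^{(5)}(13) − f^{(5)}(2)) = 1/30240 · (-1.14744e-05 − (-5.62500)) = 0.000186012.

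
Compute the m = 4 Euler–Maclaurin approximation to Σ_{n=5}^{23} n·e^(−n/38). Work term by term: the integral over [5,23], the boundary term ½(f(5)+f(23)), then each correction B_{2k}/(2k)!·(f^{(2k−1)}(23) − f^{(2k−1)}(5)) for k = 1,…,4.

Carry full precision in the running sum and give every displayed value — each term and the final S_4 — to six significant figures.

The integral term ∫_5^23 x·e^(−x/38) dx = 167.077.
Endpoint term: (f(5) + f(23))/2 = (4.38355 + 12.5564)/2 = 8.46998.
Running total after boundary: 175.547.
Correction k=1: B_{2}/2! · (f^{(1)}(23) − f^{(1)}(5)) = 1/12 · (0.215499 − 0.761353) = -0.0454879.
Running total after k=1: 175.501.
Correction k=2: B_{4}/4! · (f^{(3)}(23) − f^{(3)}(5)) = −1/720 · (0.000905374 − 0.00174153) = 1.16133e-06.
Running total after k=2: 175.501.
Correction k=3: B_{6}/6! · (f^{(5)}(23) − f^{(5)}(5)) = 1/30240 · (1.15063e-06 − 2.04696e-06) = -2.96406e-11.
Running total after k=3: 175.501.
Correction k=4: B_{8}/8! · (f^{(7)}(23) − f^{(7)}(5)) = −1/1209600 · (1.15947e-09 − 1.99991e-09) = 6.94813e-16.

S_4 ≈ 175.501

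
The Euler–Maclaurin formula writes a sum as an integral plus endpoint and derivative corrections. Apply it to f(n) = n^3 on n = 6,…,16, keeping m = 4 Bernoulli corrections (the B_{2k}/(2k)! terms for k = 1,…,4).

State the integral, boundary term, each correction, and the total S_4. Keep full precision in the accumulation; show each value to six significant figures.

∫_6^16 x^3 dx evaluates to 16060.0.
½[f(6) + f(16)] = ½[216.000 + 4096.00] = 2156.00.
So far: 18216.0.
Order-1 term: 1/12 · (768.000 − 108.000) = 55.0000.
Running total after k=1: 18271.0.
Order-2 term: −1/720 · (6.00000 − 6.00000) = 0.00000.
Running total after k=2: 18271.0.
Order-3 term: 1/30240 · (0.00000 − 0.00000) = 0.00000.
Running total after k=3: 18271.0.
Order-4 term: −1/1209600 · (0.00000 − 0.00000) = 0.00000.

S_4 ≈ 18271.0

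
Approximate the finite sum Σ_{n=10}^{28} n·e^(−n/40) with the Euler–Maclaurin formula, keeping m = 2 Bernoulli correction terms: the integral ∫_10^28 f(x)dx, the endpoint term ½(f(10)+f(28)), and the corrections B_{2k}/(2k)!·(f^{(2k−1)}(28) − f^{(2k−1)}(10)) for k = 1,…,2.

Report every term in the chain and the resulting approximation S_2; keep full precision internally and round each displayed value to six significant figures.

∫_10^28 x·e^(−x/40) dx evaluates to 206.890.
Boundary: ½(f(10) + f(28)) = ½(7.78801 + 13.9044) = 10.8462.
Integral + boundary = 217.736.
Order-1 term: 1/12 · (0.148976 − 0.584101) = -0.0362604.
Partial sum through k=1: 217.699.
Order-2 term: −1/720 · (0.000713841 − 0.00133856) = 8.67670e-07.

S_2 ≈ 217.699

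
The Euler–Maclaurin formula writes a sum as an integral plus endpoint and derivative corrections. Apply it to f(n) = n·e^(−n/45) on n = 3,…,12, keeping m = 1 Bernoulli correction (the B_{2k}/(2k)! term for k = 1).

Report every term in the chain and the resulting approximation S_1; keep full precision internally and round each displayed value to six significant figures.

S_1 ≈ 62.0618

∫_3^12 x·e^(−x/45) dx evaluates to 56.0889.
½[f(3) + f(12)] = ½[2.80652 + 9.19114] = 5.99883.
Integral + boundary = 62.0877.
k=1: B_{2}/(2)! × [f^{(1)}(12) − f^{(1)}(3)] = 1/12 × (0.561681 − 0.873140) = -0.0259549.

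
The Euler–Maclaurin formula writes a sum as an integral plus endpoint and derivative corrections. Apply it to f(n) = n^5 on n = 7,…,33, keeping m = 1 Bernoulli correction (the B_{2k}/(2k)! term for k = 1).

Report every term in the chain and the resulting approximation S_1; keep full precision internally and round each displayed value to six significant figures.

The integral term ∫_7^33 x^5 dx = 2.15225e+08.
Endpoint term: (f(7) + f(33))/2 = (16807.0 + 3.91354e+07)/2 = 1.95761e+07.
Running total after boundary: 2.34801e+08.
k=1: B_{2}/(2)! × [f^{(1)}(33) − f^{(1)}(7)] = 1/12 × (5.92960e+06 − 12005.0) = 493133.

S_1 ≈ 2.35294e+08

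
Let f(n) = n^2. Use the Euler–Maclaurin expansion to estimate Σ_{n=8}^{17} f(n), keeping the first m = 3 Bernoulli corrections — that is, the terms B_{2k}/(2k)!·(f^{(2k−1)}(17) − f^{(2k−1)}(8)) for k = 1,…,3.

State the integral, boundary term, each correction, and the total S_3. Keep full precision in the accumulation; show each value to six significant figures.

The integral term ∫_8^17 x^2 dx = 1467.00.
Endpoint term: (f(8) + f(17))/2 = (64.0000 + 289.000)/2 = 176.500.
So far: 1643.50.
Order-1 term: 1/12 · (34.0000 − 16.0000) = 1.50000.
Running total after k=1: 1645.00.
Order-2 term: −1/720 · (0.00000 − 0.00000) = 0.00000.
Running total after k=2: 1645.00.
Order-3 term: 1/30240 · (0.00000 − 0.00000) = 0.00000.

S_3 ≈ 1645.00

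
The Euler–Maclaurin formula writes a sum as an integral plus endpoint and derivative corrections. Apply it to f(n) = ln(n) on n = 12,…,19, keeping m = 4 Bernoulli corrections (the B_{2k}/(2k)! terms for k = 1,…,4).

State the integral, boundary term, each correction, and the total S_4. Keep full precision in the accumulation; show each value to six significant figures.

S_4 ≈ 21.8376

The integral term ∫_12^19 ln(x) dx = 19.1255.
Boundary: ½(f(12) + f(19)) = ½(2.48491 + 2.94444) = 2.71467.
So far: 21.8401.
Correction k=1: B_{2}/2! · (f^{(1)}(19) − f^{(1)}(12)) = 1/12 · (0.0526316 − 0.0833333) = -0.00255848.
Running total after k=1: 21.8376.
Correction k=2: B_{4}/4! · (f^{(3)}(19) − f^{(3)}(12)) = −1/720 · (0.000291588 − 0.00115741) = 1.20253e-06.
Running total after k=2: 21.8376.
Correction k=3: B_{6}/6! · (f^{(5)}(19) − f^{(5)}(12)) = 1/30240 · (9.69267e-06 − 9.64506e-05) = -2.86898e-09.
Running total after k=3: 21.8376.
Correction k=4: B_{8}/8! · (f^{(7)}(19) − f^{(7)}(12)) = −1/1209600 · (8.05485e-07 − 2.00939e-05) = 1.59461e-11.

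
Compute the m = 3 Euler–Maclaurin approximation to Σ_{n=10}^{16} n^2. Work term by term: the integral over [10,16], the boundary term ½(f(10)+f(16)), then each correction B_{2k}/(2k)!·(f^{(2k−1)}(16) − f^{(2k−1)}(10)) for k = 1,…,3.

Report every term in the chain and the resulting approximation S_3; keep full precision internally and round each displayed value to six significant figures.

∫_10^16 x^2 dx evaluates to 1032.00.
½[f(10) + f(16)] = ½[100.000 + 256.000] = 178.000.
Running total after boundary: 1210.00.
k=1: B_{2}/(2)! × [f^{(1)}(16) − f^{(1)}(10)] = 1/12 × (32.0000 − 20.0000) = 1.00000.
Partial sum through k=1: 1211.00.
k=2: B_{4}/(4)! × [f^{(3)}(16) − f^{(3)}(10)] = −1/720 × (0.00000 − 0.00000) = 0.00000.
Partial sum through k=2: 1211.00.
k=3: B_{6}/(6)! × [f^{(5)}(16) − f^{(5)}(10)] = 1/30240 × (0.00000 − 0.00000) = 0.00000.

S_3 ≈ 1211.00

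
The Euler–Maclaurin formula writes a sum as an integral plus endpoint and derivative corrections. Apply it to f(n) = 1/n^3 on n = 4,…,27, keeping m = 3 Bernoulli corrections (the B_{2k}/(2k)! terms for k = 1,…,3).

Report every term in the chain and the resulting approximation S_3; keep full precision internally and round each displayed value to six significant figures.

S_3 ≈ 0.0393591

Integral: ∫_4^27 1/x^3 dx = 0.0305641.
½[f(4) + f(27)] = ½[0.0156250 + 5.08053e-05] = 0.00783790.
Integral + boundary = 0.0384020.
k=1: B_{2}/(2)! × [f^{(1)}(27) − f^{(1)}(4)] = 1/12 × (-5.64503e-06 − (-0.0117188)) = 0.000976092.
After k=1: 0.0393781.
k=2: B_{4}/(4)! × [f^{(3)}(27) − f^{(3)}(4)] = −1/720 × (-1.54870e-07 − (-0.0146484)) = -2.03448e-05.
After k=2: 0.0393578.
k=3: B_{6}/(6)! × [f^{(5)}(27) − f^{(5)}(4)] = 1/30240 × (-8.92258e-09 − (-0.0384521)) = 1.27157e-06.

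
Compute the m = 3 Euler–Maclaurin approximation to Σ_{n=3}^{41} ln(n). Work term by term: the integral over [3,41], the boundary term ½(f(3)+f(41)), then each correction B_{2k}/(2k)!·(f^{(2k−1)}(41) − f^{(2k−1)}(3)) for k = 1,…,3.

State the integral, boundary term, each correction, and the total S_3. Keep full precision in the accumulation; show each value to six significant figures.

S_3 ≈ 113.341

∫_3^41 ln(x) dx evaluates to 110.961.
Boundary: ½(f(3) + f(41)) = ½(1.09861 + 3.71357) = 2.40609.
Running total after boundary: 113.367.
k=1: B_{2}/(2)! × [f^{(1)}(41) − f^{(1)}(3)] = 1/12 × (0.0243902 − 0.333333) = -0.0257453.
Partial sum through k=1: 113.341.
k=2: B_{4}/(4)! × [f^{(3)}(41) − f^{(3)}(3)] = −1/720 × (2.90187e-05 − 0.0740741) = 0.000102840.
Partial sum through k=2: 113.341.
k=3: B_{6}/(6)! × [f^{(5)}(41) − f^{(5)}(3)] = 1/30240 × (2.07153e-07 − 0.0987654) = -3.26605e-06.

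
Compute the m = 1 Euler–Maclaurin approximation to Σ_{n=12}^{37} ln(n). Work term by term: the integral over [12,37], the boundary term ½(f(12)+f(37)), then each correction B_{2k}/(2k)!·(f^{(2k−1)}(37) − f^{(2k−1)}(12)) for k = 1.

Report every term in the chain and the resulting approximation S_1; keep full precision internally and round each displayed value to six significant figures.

The integral term ∫_12^37 ln(x) dx = 78.7851.
½[f(12) + f(37)] = ½[2.48491 + 3.61092] = 3.04791.
Integral + boundary = 81.8330.
k=1: B_{2}/(2)! × [f^{(1)}(37) − f^{(1)}(12)] = 1/12 × (0.0270270 − 0.0833333) = -0.00469219.

S_1 ≈ 81.8283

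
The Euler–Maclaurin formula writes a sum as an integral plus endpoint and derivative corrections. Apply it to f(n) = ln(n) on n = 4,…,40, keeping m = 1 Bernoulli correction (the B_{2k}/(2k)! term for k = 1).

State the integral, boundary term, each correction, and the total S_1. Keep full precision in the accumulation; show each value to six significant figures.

S_1 ≈ 108.529

The integral term ∫_4^40 ln(x) dx = 106.010.
½[f(4) + f(40)] = ½[1.38629 + 3.68888] = 2.53759.
Integral + boundary = 108.548.
k=1: B_{2}/(2)! × [f^{(1)}(40) − f^{(1)}(4)] = 1/12 × (0.0250000 − 0.250000) = -0.0187500.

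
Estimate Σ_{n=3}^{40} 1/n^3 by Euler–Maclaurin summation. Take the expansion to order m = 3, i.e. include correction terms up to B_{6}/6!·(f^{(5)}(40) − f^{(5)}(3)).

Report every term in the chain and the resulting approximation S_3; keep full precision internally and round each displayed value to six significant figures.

S_3 ≈ 0.0767541

The integral term ∫_3^40 1/x^3 dx = 0.0552431.
Boundary: ½(f(3) + f(40)) = ½(0.0370370 + 1.56250e-05) = 0.0185263.
Integral + boundary = 0.0737694.
Order-1 term: 1/12 · (-1.17187e-06 − (-0.0370370)) = 0.00308632.
Partial sum through k=1: 0.0768557.
Order-2 term: −1/720 · (-1.46484e-08 − (-0.0823045)) = -0.000114312.
Partial sum through k=2: 0.0767414.
Order-3 term: 1/30240 · (-3.84521e-10 − (-0.384088)) = 1.27013e-05.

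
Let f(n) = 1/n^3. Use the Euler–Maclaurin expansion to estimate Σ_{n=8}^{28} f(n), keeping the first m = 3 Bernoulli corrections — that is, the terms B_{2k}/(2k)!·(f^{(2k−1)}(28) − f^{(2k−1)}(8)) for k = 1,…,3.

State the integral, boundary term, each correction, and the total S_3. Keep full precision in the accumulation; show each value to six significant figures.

S_3 ≈ 0.00823440

∫_8^28 1/x^3 dx evaluates to 0.00717474.
½[f(8) + f(28)] = ½[0.00195312 + 4.55539e-05] = 0.000999339.
Running total after boundary: 0.00817408.
Correction k=1: B_{2}/2! · (f^{(1)}(28) − f^{(1)}(8)) = 1/12 · (-4.88078e-06 − (-0.000732422)) = 6.06284e-05.
Partial sum through k=1: 0.00823471.
Correction k=2: B_{4}/4! · (f^{(3)}(28) − f^{(3)}(8)) = −1/720 · (-1.24510e-07 − (-0.000228882)) = -3.17719e-07.
Partial sum through k=2: 0.00823440.
Correction k=3: B_{6}/6! · (f^{(5)}(28) − f^{(5)}(8)) = 1/30240 · (-6.67016e-09 − (-0.000150204)) = 4.96683e-09.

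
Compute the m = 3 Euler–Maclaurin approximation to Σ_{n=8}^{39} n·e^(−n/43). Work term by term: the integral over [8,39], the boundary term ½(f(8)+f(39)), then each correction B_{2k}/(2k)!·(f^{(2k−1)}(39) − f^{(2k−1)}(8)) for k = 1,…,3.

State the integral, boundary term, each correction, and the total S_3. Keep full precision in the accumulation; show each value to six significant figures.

S_3 ≈ 408.248

The integral term ∫_8^39 x·e^(−x/43) dx = 397.107.
Boundary: ½(f(8) + f(39)) = ½(6.64188 + 15.7460) = 11.1939.
So far: 408.301.
Correction k=1: B_{2}/2! · (f^{(1)}(39) − f^{(1)}(8)) = 1/12 · (0.0375575 − 0.675773) = -0.0531846.
After k=1: 408.248.
Correction k=2: B_{4}/4! · (f^{(3)}(39) − f^{(3)}(8)) = −1/720 · (0.000457027 − 0.00126352) = 1.12012e-06.
After k=2: 408.248.
Correction k=3: B_{6}/6! · (f^{(5)}(39) − f^{(5)}(8)) = 1/30240 · (4.83365e-07 − 1.16904e-06) = -2.26744e-11.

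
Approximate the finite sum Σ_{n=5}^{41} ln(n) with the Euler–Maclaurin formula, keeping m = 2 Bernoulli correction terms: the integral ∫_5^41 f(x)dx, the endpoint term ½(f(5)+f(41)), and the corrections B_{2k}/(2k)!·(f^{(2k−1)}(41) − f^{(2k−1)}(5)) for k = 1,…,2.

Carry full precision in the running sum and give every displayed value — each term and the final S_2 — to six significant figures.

∫_5^41 ln(x) dx evaluates to 108.209.
Boundary: ½(f(5) + f(41)) = ½(1.60944 + 3.71357) = 2.66150.
Running total after boundary: 110.871.
Order-1 term: 1/12 · (0.0243902 − 0.200000) = -0.0146341.
Running total after k=1: 110.856.
Order-2 term: −1/720 · (2.90187e-05 − 0.0160000) = 2.21819e-05.

S_2 ≈ 110.856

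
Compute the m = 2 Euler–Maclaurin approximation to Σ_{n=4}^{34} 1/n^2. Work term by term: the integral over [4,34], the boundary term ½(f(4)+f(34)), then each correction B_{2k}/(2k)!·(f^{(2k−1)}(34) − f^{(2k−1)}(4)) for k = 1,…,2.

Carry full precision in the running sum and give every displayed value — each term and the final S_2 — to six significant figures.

The integral term ∫_4^34 1/x^2 dx = 0.220588.
½[f(4) + f(34)] = ½[0.0625000 + 0.000865052] = 0.0316825.
So far: 0.252271.
k=1: B_{2}/(2)! × [f^{(1)}(34) − f^{(1)}(4)] = 1/12 × (-5.08854e-05 − (-0.0312500)) = 0.00259993.
Running total after k=1: 0.254871.
k=2: B_{4}/(4)! × [f^{(3)}(34) − f^{(3)}(4)] = −1/720 × (-5.28222e-07 − (-0.0234375)) = -3.25513e-05.

S_2 ≈ 0.254838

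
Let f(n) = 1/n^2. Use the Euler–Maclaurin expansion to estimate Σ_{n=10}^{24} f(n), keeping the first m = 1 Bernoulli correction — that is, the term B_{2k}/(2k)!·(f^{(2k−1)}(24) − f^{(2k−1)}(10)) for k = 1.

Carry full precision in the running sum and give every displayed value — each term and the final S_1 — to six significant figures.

The integral term ∫_10^24 1/x^2 dx = 0.0583333.
½[f(10) + f(24)] = ½[0.0100000 + 0.00173611] = 0.00586806.
Integral + boundary = 0.0642014.
k=1: B_{2}/(2)! × [f^{(1)}(24) − f^{(1)}(10)] = 1/12 × (-0.000144676 − (-0.00200000)) = 0.000154610.

S_1 ≈ 0.0643560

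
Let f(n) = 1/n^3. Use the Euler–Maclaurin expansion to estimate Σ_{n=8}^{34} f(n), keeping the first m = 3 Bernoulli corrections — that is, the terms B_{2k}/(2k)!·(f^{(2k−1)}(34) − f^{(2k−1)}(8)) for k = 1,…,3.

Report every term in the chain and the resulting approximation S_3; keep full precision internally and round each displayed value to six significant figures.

S_3 ≈ 0.00842979

The integral term ∫_8^34 1/x^3 dx = 0.00737997.
½[f(8) + f(34)] = ½[0.00195312 + 2.54427e-05] = 0.000989284.
Integral + boundary = 0.00836926.
Correction k=1: B_{2}/2! · (f^{(1)}(34) − f^{(1)}(8)) = 1/12 · (-2.24494e-06 − (-0.000732422)) = 6.08481e-05.
Running total after k=1: 0.00843011.
Correction k=2: B_{4}/4! · (f^{(3)}(34) − f^{(3)}(8)) = −1/720 · (-3.88399e-08 − (-0.000228882)) = -3.17837e-07.
Running total after k=2: 0.00842979.
Correction k=3: B_{6}/6! · (f^{(5)}(34) − f^{(5)}(8)) = 1/30240 · (-1.41114e-09 − (-0.000150204)) = 4.96701e-09.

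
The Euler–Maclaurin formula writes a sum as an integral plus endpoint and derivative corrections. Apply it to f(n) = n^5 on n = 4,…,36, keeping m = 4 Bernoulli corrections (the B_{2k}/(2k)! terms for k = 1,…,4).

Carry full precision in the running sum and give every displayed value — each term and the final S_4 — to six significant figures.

Integral: ∫_4^36 x^5 dx = 3.62796e+08.
Endpoint term: (f(4) + f(36))/2 = (1024.00 + 6.04662e+07)/2 = 3.02336e+07.
So far: 3.93030e+08.
k=1: B_{2}/(2)! × [f^{(1)}(36) − f^{(1)}(4)] = 1/12 × (8.39808e+06 − 1280.00) = 699733.
Partial sum through k=1: 3.93730e+08.
k=2: B_{4}/(4)! × [f^{(3)}(36) − f^{(3)}(4)] = −1/720 × (77760.0 − 960.000) = -106.667.
Partial sum through k=2: 3.93730e+08.
k=3: B_{6}/(6)! × [f^{(5)}(36) − f^{(5)}(4)] = 1/30240 × (120.000 − 120.000) = 0.00000.
Partial sum through k=3: 3.93730e+08.
k=4: B_{8}/(8)! × [f^{(7)}(36) − f^{(7)}(4)] = −1/1209600 × (0.00000 − 0.00000) = 0.00000.

S_4 ≈ 3.93730e+08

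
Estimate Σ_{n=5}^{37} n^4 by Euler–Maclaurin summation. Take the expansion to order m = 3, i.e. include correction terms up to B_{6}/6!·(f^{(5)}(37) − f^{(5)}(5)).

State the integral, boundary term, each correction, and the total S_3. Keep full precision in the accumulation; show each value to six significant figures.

The integral term ∫_5^37 x^4 dx = 1.38682e+07.
½[f(5) + f(37)] = ½[625.000 + 1.87416e+06] = 937393.
Integral + boundary = 1.48056e+07.
Order-1 term: 1/12 · (202612 − 500.000) = 16842.7.
Partial sum through k=1: 1.48224e+07.
Order-2 term: −1/720 · (888.000 − 120.000) = -1.06667.
Partial sum through k=2: 1.48224e+07.
Order-3 term: 1/30240 · (0.00000 − 0.00000) = 0.00000.

S_3 ≈ 1.48224e+07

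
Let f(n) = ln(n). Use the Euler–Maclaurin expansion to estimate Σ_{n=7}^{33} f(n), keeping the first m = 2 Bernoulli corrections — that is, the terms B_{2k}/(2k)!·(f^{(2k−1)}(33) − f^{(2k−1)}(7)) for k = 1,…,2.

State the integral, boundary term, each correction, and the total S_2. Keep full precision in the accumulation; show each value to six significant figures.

S_2 ≈ 78.4752

Integral: ∫_7^33 ln(x) dx = 75.7634.
Endpoint term: (f(7) + f(33))/2 = (1.94591 + 3.49651)/2 = 2.72121.
Running total after boundary: 78.4846.
Order-1 term: 1/12 · (0.0303030 − 0.142857) = -0.00937951.
Running total after k=1: 78.4752.
Order-2 term: −1/720 · (5.56529e-05 − 0.00583090) = 8.02118e-06.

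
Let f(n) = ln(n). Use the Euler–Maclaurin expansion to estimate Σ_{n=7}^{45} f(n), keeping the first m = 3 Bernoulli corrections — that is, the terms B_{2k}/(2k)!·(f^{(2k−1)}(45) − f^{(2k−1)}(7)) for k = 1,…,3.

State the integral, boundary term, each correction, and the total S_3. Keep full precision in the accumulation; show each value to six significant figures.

The integral term ∫_7^45 ln(x) dx = 119.678.
Boundary: ½(f(7) + f(45)) = ½(1.94591 + 3.80666) = 2.87629.
Integral + boundary = 122.555.
Correction k=1: B_{2}/2! · (f^{(1)}(45) − f^{(1)}(7)) = 1/12 · (0.0222222 − 0.142857) = -0.0100529.
Partial sum through k=1: 122.545.
Correction k=2: B_{4}/4! · (f^{(3)}(45) − f^{(3)}(7)) = −1/720 · (2.19479e-05 − 0.00583090) = 8.06799e-06.
Partial sum through k=2: 122.545.
Correction k=3: B_{6}/6! · (f^{(5)}(45) − f^{(5)}(7)) = 1/30240 · (1.30061e-07 − 0.00142798) = -4.72171e-08.

S_3 ≈ 122.545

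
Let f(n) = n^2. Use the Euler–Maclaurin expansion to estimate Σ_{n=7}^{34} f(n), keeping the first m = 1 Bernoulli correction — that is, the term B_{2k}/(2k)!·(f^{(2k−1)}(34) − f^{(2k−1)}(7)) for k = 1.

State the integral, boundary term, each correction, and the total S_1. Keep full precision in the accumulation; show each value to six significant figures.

Integral: ∫_7^34 x^2 dx = 12987.0.
Boundary: ½(f(7) + f(34)) = ½(49.0000 + 1156.00) = 602.500.
So far: 13589.5.
k=1: B_{2}/(2)! × [f^{(1)}(34) − f^{(1)}(7)] = 1/12 × (68.0000 − 14.0000) = 4.50000.

S_1 ≈ 13594.0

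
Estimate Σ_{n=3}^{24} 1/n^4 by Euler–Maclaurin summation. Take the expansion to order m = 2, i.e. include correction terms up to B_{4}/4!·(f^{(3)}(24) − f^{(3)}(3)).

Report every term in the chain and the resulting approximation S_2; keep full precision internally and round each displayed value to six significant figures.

S_2 ≈ 0.0197914

∫_3^24 1/x^4 dx evaluates to 0.0123216.
Boundary: ½(f(3) + f(24)) = ½(0.0123457 + 3.01408e-06) = 0.00617435.
Integral + boundary = 0.0184959.
Correction k=1: B_{2}/2! · (f^{(1)}(24) − f^{(1)}(3)) = 1/12 · (-5.02347e-07 − (-0.0164609)) = 0.00137170.
Partial sum through k=1: 0.0198676.
Correction k=2: B_{4}/4! · (f^{(3)}(24) − f^{(3)}(3)) = −1/720 · (-2.61639e-08 − (-0.0548697)) = -7.62079e-05.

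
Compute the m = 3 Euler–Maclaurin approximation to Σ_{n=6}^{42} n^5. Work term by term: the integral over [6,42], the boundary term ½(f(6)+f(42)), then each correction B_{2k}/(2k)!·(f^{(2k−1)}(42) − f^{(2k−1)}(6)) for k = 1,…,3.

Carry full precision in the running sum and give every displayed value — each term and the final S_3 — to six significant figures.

Integral: ∫_6^42 x^5 dx = 9.14831e+08.
½[f(6) + f(42)] = ½[7776.00 + 1.30691e+08] = 6.53495e+07.
Running total after boundary: 9.80180e+08.
Correction k=1: B_{2}/2! · (f^{(1)}(42) − f^{(1)}(6)) = 1/12 · (1.55585e+07 − 6480.00) = 1.29600e+06.
After k=1: 9.81476e+08.
Correction k=2: B_{4}/4! · (f^{(3)}(42) − f^{(3)}(6)) = −1/720 · (105840 − 2160.00) = -144.000.
After k=2: 9.81476e+08.
Correction k=3: B_{6}/6! · (f^{(5)}(42) − f^{(5)}(6)) = 1/30240 · (120.000 − 120.000) = 0.00000.

S_3 ≈ 9.81476e+08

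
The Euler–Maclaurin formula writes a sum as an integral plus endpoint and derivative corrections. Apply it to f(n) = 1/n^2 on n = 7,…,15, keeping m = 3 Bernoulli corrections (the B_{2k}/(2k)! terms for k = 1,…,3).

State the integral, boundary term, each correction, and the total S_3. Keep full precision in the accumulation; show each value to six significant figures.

∫_7^15 1/x^2 dx evaluates to 0.0761905.
Boundary: ½(f(7) + f(15)) = ½(0.0204082 + 0.00444444) = 0.0124263.
So far: 0.0886168.
Order-1 term: 1/12 · (-0.000592593 − (-0.00583090)) = 0.000436526.
Running total after k=1: 0.0890533.
Order-2 term: −1/720 · (-3.16049e-05 − (-0.00142798)) = -1.93940e-06.
Running total after k=2: 0.0890514.
Order-3 term: 1/30240 · (-4.21399e-06 − (-0.000874271)) = 2.87717e-08.

S_3 ≈ 0.0890514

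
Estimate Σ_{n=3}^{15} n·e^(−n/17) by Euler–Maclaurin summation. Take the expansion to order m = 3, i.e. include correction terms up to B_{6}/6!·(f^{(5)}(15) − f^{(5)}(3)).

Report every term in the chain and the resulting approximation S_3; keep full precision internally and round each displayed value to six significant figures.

S_3 ≈ 64.1918

∫_3^15 x·e^(−x/17) dx evaluates to 59.8844.
½[f(3) + f(15)] = ½[2.51467 + 6.20712] = 4.36090.
So far: 64.2453.
Order-1 term: 1/12 · (0.0486833 − 0.690302) = -0.0534682.
Partial sum through k=1: 64.1918.
Order-2 term: −1/720 · (0.00303218 − 0.00818944) = 7.16287e-06.
Partial sum through k=2: 64.1918.
Order-3 term: 1/30240 · (2.04010e-05 − 4.84093e-05) = -9.26200e-10.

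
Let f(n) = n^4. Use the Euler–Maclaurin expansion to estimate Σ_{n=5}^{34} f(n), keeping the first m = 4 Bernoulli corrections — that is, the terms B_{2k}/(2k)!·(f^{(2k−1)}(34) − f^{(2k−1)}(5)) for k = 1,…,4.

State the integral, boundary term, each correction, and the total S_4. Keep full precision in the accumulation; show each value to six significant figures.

S_4 ≈ 9.76800e+06

∫_5^34 x^4 dx evaluates to 9.08646e+06.
Endpoint term: (f(5) + f(34))/2 = (625.000 + 1.33634e+06)/2 = 668480.
Integral + boundary = 9.75494e+06.
Order-1 term: 1/12 · (157216 − 500.000) = 13059.7.
Running total after k=1: 9.76800e+06.
Order-2 term: −1/720 · (816.000 − 120.000) = -0.966667.
Running total after k=2: 9.76800e+06.
Order-3 term: 1/30240 · (0.00000 − 0.00000) = 0.00000.
Running total after k=3: 9.76800e+06.
Order-4 term: −1/1209600 · (0.00000 − 0.00000) = 0.00000.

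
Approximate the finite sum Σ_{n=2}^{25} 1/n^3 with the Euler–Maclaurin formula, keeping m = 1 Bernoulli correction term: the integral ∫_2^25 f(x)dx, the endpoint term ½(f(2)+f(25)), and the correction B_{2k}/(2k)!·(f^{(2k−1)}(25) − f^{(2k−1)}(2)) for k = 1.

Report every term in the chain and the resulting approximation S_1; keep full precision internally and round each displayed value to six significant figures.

S_1 ≈ 0.202356

∫_2^25 1/x^3 dx evaluates to 0.124200.
Endpoint term: (f(2) + f(25))/2 = (0.125000 + 6.40000e-05)/2 = 0.0625320.
Integral + boundary = 0.186732.
k=1: B_{2}/(2)! × [f^{(1)}(25) − f^{(1)}(2)] = 1/12 × (-7.68000e-06 − (-0.187500)) = 0.0156244.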